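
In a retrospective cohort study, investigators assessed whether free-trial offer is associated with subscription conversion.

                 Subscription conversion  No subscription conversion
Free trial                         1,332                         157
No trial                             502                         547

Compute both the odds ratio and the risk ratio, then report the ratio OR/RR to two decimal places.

Cells: a = 1332, b = 157, c = 502, d = 547.
OR = (1332·547)/(157·502) = 728604/78814 = 9.24460
Risk in exposed = 1332/1489 = 0.89456; risk in unexposed = 502/1049 = 0.47855; RR = 1.86931
OR/RR = 9.24460 / 1.86931 = 4.94546
The outcome is not rare, so the OR lies further from 1 than the RR.

4.95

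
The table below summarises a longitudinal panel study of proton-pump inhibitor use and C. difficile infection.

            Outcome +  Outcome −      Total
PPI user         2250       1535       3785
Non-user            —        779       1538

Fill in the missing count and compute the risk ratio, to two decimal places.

1.20

The missing cell is in the unexposed row: 1538 − 779 = 759.
So a = 2250, b = 1535, c = 759, d = 779.
RR = [a/(a+b)] / [c/(c+d)] = (2250/3785) / (759/1538) = 0.59445/0.49350 = 1.20457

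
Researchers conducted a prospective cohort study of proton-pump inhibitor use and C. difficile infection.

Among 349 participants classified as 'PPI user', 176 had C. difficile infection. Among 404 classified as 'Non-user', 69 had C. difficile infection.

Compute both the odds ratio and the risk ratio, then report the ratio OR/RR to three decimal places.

From the description: a = 176, b = 173, c = 69, d = 335.
OR = (176·335)/(173·69) = 58960/11937 = 4.93926
Risk in exposed = 176/349 = 0.50430; risk in unexposed = 69/404 = 0.17079; RR = 2.95270
OR/RR = 4.93926 / 2.95270 = 1.67280
The outcome is not rare, so the OR lies further from 1 than the RR.

1.673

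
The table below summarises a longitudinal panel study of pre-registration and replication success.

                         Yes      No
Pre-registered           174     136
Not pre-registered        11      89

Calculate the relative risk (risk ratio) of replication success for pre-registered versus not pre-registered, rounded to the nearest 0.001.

5.103

Cells: a = 174, b = 136, c = 11, d = 89.
Risk in exposed = 174/310 = 0.56129; risk in unexposed = 11/100 = 0.11000.
RR = 0.56129 / 0.11000 = 5.10264
The risk among the exposed is 5.10 times that among the unexposed.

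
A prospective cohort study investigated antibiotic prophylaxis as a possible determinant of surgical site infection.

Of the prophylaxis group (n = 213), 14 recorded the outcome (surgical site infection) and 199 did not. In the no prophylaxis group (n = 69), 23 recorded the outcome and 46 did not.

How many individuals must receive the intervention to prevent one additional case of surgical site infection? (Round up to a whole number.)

Risk in treated group = 14/213 = 0.06573; risk in control = 23/69 = 0.33333.
Absolute risk reduction = 0.33333 − 0.06573 = 0.26761
NNT = 1 / ARR = 1 / 0.26761 = 3.737 → round up → 4

4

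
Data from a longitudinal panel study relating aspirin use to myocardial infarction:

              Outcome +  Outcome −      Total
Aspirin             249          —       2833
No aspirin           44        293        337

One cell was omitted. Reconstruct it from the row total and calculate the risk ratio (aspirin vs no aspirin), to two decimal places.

The missing cell is in the exposed row: 2833 − 249 = 2584.
So a = 249, b = 2584, c = 44, d = 293.
RR = [a/(a+b)] / [c/(c+d)] = (249/2833) / (44/337) = 0.08789/0.13056 = 0.67318

0.67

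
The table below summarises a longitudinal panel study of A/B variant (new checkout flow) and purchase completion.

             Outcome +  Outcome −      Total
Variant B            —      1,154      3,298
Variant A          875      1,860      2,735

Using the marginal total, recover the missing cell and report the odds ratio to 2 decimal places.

3.95

The missing cell is in the exposed row: 3298 − 1154 = 2144.
So a = 2144, b = 1154, c = 875, d = 1860.
OR = (a·d)/(b·c) = (2144 × 1860) / (1154 × 875) = 3987840 / 1009750 = 3.94933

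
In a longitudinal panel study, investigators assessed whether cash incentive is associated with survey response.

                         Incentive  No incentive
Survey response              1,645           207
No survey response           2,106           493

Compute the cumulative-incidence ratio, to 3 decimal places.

1.483

Reading the table with exposure as columns: a = 1645 (Incentive, case), b = 2106 (Incentive, non-case), c = 207 (No incentive, case), d = 493.
Risk in exposed = 1645/3751 = 0.43855; risk in unexposed = 207/700 = 0.29571.
RR = 0.43855 / 0.29571 = 1.48302
The risk among the exposed is 1.48 times that among the unexposed.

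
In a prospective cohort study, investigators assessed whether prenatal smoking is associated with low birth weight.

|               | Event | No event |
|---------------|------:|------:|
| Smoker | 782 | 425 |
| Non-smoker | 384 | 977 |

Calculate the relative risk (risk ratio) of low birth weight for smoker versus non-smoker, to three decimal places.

Cells: a = 782, b = 425, c = 384, d = 977.
Risk in exposed = 782/1207 = 0.64789; risk in unexposed = 384/1361 = 0.28215.
RR = 0.64789 / 0.28215 = 2.29629
The risk among the exposed is 2.30 times that among the unexposed.

2.296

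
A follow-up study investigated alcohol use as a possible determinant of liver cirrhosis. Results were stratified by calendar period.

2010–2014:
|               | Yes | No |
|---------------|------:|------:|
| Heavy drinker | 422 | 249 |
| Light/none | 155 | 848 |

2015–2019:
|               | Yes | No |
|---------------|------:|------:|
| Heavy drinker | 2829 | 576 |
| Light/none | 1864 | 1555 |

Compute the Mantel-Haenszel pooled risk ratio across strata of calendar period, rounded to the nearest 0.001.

1.683

RR_MH = Σ(aᵢ·n₀ᵢ/nᵢ) / Σ(cᵢ·n₁ᵢ/nᵢ), with n₁ᵢ = aᵢ+bᵢ (exposed), n₀ᵢ = cᵢ+dᵢ (unexposed), nᵢ = n₁ᵢ+n₀ᵢ.
Stratum 1 (2010–2014): n₁ = 671, n₀ = 1003, n = 1674; a·n₀/n = 422·1003/1674 = 252.8471; c·n₁/n = 155·671/1674 = 62.1296
Stratum 2 (2015–2019): n₁ = 3405, n₀ = 3419, n = 6824; a·n₀/n = 2829·3419/6824 = 1417.4020; c·n₁/n = 1864·3405/6824 = 930.0879
RR_MH = (252.8471 + 1417.4020) / (62.1296 + 930.0879) = 1670.2490 / 992.2176 = 1.68335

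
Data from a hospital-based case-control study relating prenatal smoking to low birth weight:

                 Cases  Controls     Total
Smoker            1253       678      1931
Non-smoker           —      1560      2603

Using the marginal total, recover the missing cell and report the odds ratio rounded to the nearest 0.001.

The missing cell is in the unexposed row: 2603 − 1560 = 1043.
So a = 1253, b = 678, c = 1043, d = 1560.
OR = (a·d)/(b·c) = (1253 × 1560) / (678 × 1043) = 1954680 / 707154 = 2.76415

2.764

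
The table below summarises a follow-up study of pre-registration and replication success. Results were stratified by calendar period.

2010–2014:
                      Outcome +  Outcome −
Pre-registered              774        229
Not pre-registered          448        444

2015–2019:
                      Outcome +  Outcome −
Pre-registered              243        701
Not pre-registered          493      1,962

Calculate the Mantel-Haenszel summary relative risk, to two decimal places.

1.44

RR_MH = Σ(aᵢ·n₀ᵢ/nᵢ) / Σ(cᵢ·n₁ᵢ/nᵢ), with n₁ᵢ = aᵢ+bᵢ (exposed), n₀ᵢ = cᵢ+dᵢ (unexposed), nᵢ = n₁ᵢ+n₀ᵢ.
Stratum 1 (2010–2014): n₁ = 1003, n₀ = 892, n = 1895; a·n₀/n = 774·892/1895 = 364.3314; c·n₁/n = 448·1003/1895 = 237.1208
Stratum 2 (2015–2019): n₁ = 944, n₀ = 2455, n = 3399; a·n₀/n = 243·2455/3399 = 175.5119; c·n₁/n = 493·944/3399 = 136.9203
RR_MH = (364.3314 + 175.5119) / (237.1208 + 136.9203) = 539.8433 / 374.0411 = 1.44327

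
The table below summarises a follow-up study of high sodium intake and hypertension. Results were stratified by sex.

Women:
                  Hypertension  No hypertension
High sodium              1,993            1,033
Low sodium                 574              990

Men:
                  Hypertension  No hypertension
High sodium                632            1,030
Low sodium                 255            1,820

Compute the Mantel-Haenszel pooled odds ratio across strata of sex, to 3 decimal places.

OR_MH = Σ(aᵢdᵢ/nᵢ) / Σ(bᵢcᵢ/nᵢ), where nᵢ is the stratum total.
Stratum 1 (Women): n = 4590; a·d/n = 1993·990/4590 = 429.8627; b·c/n = 1033·574/4590 = 129.1813
Stratum 2 (Men): n = 3737; a·d/n = 632·1820/3737 = 307.7977; b·c/n = 1030·255/3737 = 70.2836
OR_MH = (429.8627 + 307.7977) / (129.1813 + 70.2836) = 737.6604 / 199.4649 = 3.69820

3.698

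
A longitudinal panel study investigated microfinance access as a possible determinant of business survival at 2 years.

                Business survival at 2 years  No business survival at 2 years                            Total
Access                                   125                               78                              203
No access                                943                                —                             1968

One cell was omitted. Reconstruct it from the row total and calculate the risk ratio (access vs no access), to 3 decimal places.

The missing cell is in the unexposed row: 1968 − 943 = 1025.
So a = 125, b = 78, c = 943, d = 1025.
RR = [a/(a+b)] / [c/(c+d)] = (125/203) / (943/1968) = 0.61576/0.47917 = 1.28507

1.285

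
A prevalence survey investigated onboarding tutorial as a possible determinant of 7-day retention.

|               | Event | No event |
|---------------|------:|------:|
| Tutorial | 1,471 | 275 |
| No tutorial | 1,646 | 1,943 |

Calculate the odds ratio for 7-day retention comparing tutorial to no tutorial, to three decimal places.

6.314

Cells: a = 1471, b = 275, c = 1646, d = 1943.
OR = (a·d)/(b·c) = (1471 × 1943) / (275 × 1646) = 2858153 / 452650 = 6.31427
The odds of 7-day retention are about 6.31 times as high in the tutorial group.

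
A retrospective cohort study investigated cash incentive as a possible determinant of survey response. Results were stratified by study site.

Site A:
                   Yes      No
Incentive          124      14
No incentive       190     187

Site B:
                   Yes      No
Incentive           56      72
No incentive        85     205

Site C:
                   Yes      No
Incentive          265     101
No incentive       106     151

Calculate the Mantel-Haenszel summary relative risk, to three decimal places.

RR_MH = Σ(aᵢ·n₀ᵢ/nᵢ) / Σ(cᵢ·n₁ᵢ/nᵢ), with n₁ᵢ = aᵢ+bᵢ (exposed), n₀ᵢ = cᵢ+dᵢ (unexposed), nᵢ = n₁ᵢ+n₀ᵢ.
Stratum 1 (Site A): n₁ = 138, n₀ = 377, n = 515; a·n₀/n = 124·377/515 = 90.7728; c·n₁/n = 190·138/515 = 50.9126
Stratum 2 (Site B): n₁ = 128, n₀ = 290, n = 418; a·n₀/n = 56·290/418 = 38.8517; c·n₁/n = 85·128/418 = 26.0287
Stratum 3 (Site C): n₁ = 366, n₀ = 257, n = 623; a·n₀/n = 265·257/623 = 109.3178; c·n₁/n = 106·366/623 = 62.2729
RR_MH = (90.7728 + 38.8517 + 109.3178) / (50.9126 + 26.0287 + 62.2729) = 238.9423 / 139.2142 = 1.71636

1.716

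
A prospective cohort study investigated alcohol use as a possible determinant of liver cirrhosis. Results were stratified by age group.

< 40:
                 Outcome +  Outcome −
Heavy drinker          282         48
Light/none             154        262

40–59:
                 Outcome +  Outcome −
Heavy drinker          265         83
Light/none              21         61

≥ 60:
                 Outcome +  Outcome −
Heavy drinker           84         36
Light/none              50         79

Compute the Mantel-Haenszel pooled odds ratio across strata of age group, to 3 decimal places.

7.705

OR_MH = Σ(aᵢdᵢ/nᵢ) / Σ(bᵢcᵢ/nᵢ), where nᵢ is the stratum total.
Stratum 1 (< 40): n = 746; a·d/n = 282·262/746 = 99.0402; b·c/n = 48·154/746 = 9.9088
Stratum 2 (40–59): n = 430; a·d/n = 265·61/430 = 37.5930; b·c/n = 83·21/430 = 4.0535
Stratum 3 (≥ 60): n = 249; a·d/n = 84·79/249 = 26.6506; b·c/n = 36·50/249 = 7.2289
OR_MH = (99.0402 + 37.5930 + 26.6506) / (9.9088 + 4.0535 + 7.2289) = 163.2838 / 21.1913 = 7.70525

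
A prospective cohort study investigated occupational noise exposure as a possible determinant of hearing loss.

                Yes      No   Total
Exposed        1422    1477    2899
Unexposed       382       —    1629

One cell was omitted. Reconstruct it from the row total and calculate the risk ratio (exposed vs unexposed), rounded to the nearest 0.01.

2.09

The missing cell is in the unexposed row: 1629 − 382 = 1247.
So a = 1422, b = 1477, c = 382, d = 1247.
RR = [a/(a+b)] / [c/(c+d)] = (1422/2899) / (382/1629) = 0.49051/0.23450 = 2.09175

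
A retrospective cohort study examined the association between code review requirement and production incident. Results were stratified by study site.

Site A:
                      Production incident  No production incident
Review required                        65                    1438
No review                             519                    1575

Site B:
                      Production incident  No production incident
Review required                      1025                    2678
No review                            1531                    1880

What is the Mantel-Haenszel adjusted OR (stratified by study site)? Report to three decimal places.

0.382

OR_MH = Σ(aᵢdᵢ/nᵢ) / Σ(bᵢcᵢ/nᵢ), where nᵢ is the stratum total.
Stratum 1 (Site A): n = 3597; a·d/n = 65·1575/3597 = 28.4612; b·c/n = 1438·519/3597 = 207.4846
Stratum 2 (Site B): n = 7114; a·d/n = 1025·1880/7114 = 270.8743; b·c/n = 2678·1531/7114 = 576.3309
OR_MH = (28.4612 + 270.8743) / (207.4846 + 576.3309) = 299.3355 / 783.8155 = 0.38190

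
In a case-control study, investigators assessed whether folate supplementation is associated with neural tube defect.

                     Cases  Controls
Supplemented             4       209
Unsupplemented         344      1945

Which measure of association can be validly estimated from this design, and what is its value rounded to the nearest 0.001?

Cells: a = 4, b = 209, c = 344, d = 1945.
This is a case-control study: participants were sampled on outcome status, so risks in the source population cannot be estimated directly — relative risk is not valid here. The odds ratio is the appropriate measure.
OR = (a·d)/(b·c) = (4 × 1945) / (209 × 344) = 7780 / 71896 = 0.10821

0.108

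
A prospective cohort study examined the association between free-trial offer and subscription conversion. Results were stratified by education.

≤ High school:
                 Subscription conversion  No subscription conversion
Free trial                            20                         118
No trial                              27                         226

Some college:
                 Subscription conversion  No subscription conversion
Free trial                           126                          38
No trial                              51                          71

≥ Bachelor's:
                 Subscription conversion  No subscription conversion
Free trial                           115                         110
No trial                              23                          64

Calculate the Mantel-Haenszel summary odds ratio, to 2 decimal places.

OR_MH = Σ(aᵢdᵢ/nᵢ) / Σ(bᵢcᵢ/nᵢ), where nᵢ is the stratum total.
Stratum 1 (≤ High school): n = 391; a·d/n = 20·226/391 = 11.5601; b·c/n = 118·27/391 = 8.1483
Stratum 2 (Some college): n = 286; a·d/n = 126·71/286 = 31.2797; b·c/n = 38·51/286 = 6.7762
Stratum 3 (≥ Bachelor's): n = 312; a·d/n = 115·64/312 = 23.5897; b·c/n = 110·23/312 = 8.1090
OR_MH = (11.5601 + 31.2797 + 23.5897) / (8.1483 + 6.7762 + 8.1090) = 66.4296 / 23.0335 = 2.88404

2.88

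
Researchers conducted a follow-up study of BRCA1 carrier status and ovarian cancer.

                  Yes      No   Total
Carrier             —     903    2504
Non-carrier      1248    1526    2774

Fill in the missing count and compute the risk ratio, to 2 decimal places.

1.42

The missing cell is in the exposed row: 2504 − 903 = 1601.
So a = 1601, b = 903, c = 1248, d = 1526.
RR = [a/(a+b)] / [c/(c+d)] = (1601/2504) / (1248/2774) = 0.63938/0.44989 = 1.42118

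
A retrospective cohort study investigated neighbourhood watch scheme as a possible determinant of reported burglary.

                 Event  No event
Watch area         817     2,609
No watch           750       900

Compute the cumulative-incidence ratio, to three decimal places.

0.525

Cells: a = 817, b = 2609, c = 750, d = 900.
Risk in exposed = 817/3426 = 0.23847; risk in unexposed = 750/1650 = 0.45455.
RR = 0.23847 / 0.45455 = 0.52464
The risk is 48% lower among the exposed than among the unexposed.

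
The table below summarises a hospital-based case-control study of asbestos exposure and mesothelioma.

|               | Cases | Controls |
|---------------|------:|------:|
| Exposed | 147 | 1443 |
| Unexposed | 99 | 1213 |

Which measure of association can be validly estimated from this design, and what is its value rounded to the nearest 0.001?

1.248

Cells: a = 147, b = 1443, c = 99, d = 1213.
This is a hospital-based case-control study: participants were sampled on outcome status, so risks in the source population cannot be estimated directly — relative risk is not valid here. The odds ratio is the appropriate measure.
OR = (a·d)/(b·c) = (147 × 1213) / (1443 × 99) = 178311 / 142857 = 1.24818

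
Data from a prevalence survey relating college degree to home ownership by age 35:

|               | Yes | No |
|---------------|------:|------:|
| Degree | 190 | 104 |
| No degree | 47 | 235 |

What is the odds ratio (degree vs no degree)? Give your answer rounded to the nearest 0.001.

9.135

Cells: a = 190, b = 104, c = 47, d = 235.
OR = (a·d)/(b·c) = (190 × 235) / (104 × 47) = 44650 / 4888 = 9.13462
The odds of home ownership by age 35 are about 9.13 times as high in the degree group.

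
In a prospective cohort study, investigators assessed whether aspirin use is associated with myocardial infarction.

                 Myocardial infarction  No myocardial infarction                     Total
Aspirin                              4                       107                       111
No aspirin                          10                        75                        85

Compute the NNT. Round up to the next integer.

13

Risk in treated group = 4/111 = 0.03604; risk in control = 10/85 = 0.11765.
Absolute risk reduction = 0.11765 − 0.03604 = 0.08161
NNT = 1 / ARR = 1 / 0.08161 = 12.253 → round up → 13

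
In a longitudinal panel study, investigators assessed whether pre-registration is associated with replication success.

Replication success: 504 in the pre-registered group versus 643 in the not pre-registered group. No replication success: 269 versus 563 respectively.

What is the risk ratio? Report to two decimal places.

1.22

From the description: a = 504, b = 269, c = 643, d = 563.
Risk in exposed = 504/773 = 0.65201; risk in unexposed = 643/1206 = 0.53317.
RR = 0.65201 / 0.53317 = 1.22289
The risk among the exposed is 1.22 times that among the unexposed.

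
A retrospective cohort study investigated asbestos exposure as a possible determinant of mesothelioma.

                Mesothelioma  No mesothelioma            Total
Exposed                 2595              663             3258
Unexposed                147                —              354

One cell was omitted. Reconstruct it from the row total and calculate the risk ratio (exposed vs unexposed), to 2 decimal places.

The missing cell is in the unexposed row: 354 − 147 = 207.
So a = 2595, b = 663, c = 147, d = 207.
RR = [a/(a+b)] / [c/(c+d)] = (2595/3258) / (147/354) = 0.79650/0.41525 = 1.91810

1.92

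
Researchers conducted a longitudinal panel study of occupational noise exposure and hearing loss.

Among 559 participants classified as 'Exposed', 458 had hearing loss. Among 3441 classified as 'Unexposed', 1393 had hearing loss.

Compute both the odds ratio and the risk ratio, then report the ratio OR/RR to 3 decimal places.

From the description: a = 458, b = 101, c = 1393, d = 2048.
OR = (458·2048)/(101·1393) = 937984/140693 = 6.66688
Risk in exposed = 458/559 = 0.81932; risk in unexposed = 1393/3441 = 0.40482; RR = 2.02389
OR/RR = 6.66688 / 2.02389 = 3.29409
The outcome is not rare, so the OR lies further from 1 than the RR.

3.294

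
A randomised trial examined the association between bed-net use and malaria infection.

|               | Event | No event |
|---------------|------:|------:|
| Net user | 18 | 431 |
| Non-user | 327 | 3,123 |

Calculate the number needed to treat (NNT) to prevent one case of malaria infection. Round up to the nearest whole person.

Risk in treated group = 18/449 = 0.04009; risk in control = 327/3450 = 0.09478.
Absolute risk reduction = 0.09478 − 0.04009 = 0.05469
NNT = 1 / ARR = 1 / 0.05469 = 18.284 → round up → 19

19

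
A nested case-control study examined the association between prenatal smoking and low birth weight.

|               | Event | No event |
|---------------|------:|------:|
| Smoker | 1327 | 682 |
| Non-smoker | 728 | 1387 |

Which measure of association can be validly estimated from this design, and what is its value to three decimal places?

Cells: a = 1327, b = 682, c = 728, d = 1387.
This is a nested case-control study: participants were sampled on outcome status, so risks in the source population cannot be estimated directly — relative risk is not valid here. The odds ratio is the appropriate measure.
OR = (a·d)/(b·c) = (1327 × 1387) / (682 × 728) = 1840549 / 496496 = 3.70708

3.707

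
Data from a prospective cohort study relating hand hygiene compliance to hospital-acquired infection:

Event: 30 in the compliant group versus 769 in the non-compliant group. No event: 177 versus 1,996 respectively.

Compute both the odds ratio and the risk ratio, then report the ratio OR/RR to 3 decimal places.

0.844

From the description: a = 30, b = 177, c = 769, d = 1996.
OR = (30·1996)/(177·769) = 59880/136113 = 0.43993
Risk in exposed = 30/207 = 0.14493; risk in unexposed = 769/2765 = 0.27812; RR = 0.52110
OR/RR = 0.43993 / 0.52110 = 0.84423
The outcome is not rare, so the OR lies further from 1 than the RR.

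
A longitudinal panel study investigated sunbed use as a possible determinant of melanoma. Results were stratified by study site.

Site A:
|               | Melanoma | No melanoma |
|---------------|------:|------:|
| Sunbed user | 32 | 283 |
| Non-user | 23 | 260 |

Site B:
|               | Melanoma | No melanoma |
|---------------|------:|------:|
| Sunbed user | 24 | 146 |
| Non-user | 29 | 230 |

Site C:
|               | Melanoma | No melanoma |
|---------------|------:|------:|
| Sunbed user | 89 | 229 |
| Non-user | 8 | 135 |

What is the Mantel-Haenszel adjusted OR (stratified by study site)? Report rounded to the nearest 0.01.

OR_MH = Σ(aᵢdᵢ/nᵢ) / Σ(bᵢcᵢ/nᵢ), where nᵢ is the stratum total.
Stratum 1 (Site A): n = 598; a·d/n = 32·260/598 = 13.9130; b·c/n = 283·23/598 = 10.8846
Stratum 2 (Site B): n = 429; a·d/n = 24·230/429 = 12.8671; b·c/n = 146·29/429 = 9.8695
Stratum 3 (Site C): n = 461; a·d/n = 89·135/461 = 26.0629; b·c/n = 229·8/461 = 3.9740
OR_MH = (13.9130 + 12.8671 + 26.0629) / (10.8846 + 9.8695 + 3.9740) = 52.8431 / 24.7280 = 2.13697

2.14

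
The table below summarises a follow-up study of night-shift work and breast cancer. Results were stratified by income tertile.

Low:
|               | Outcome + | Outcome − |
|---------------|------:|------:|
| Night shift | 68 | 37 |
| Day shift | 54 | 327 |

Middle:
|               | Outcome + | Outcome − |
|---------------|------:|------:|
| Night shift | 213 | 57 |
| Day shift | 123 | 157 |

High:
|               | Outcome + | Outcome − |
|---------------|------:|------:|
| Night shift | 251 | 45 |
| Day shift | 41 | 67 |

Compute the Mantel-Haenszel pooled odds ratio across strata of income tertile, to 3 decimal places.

OR_MH = Σ(aᵢdᵢ/nᵢ) / Σ(bᵢcᵢ/nᵢ), where nᵢ is the stratum total.
Stratum 1 (Low): n = 486; a·d/n = 68·327/486 = 45.7531; b·c/n = 37·54/486 = 4.1111
Stratum 2 (Middle): n = 550; a·d/n = 213·157/550 = 60.8018; b·c/n = 57·123/550 = 12.7473
Stratum 3 (High): n = 404; a·d/n = 251·67/404 = 41.6262; b·c/n = 45·41/404 = 4.5668
OR_MH = (45.7531 + 60.8018 + 41.6262) / (4.1111 + 12.7473 + 4.5668) = 148.1811 / 21.4252 = 6.91620

6.916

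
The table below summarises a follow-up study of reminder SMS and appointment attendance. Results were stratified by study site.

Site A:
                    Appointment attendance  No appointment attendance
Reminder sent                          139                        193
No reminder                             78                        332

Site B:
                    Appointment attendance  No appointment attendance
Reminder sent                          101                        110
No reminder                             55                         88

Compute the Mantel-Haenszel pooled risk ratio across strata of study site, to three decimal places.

RR_MH = Σ(aᵢ·n₀ᵢ/nᵢ) / Σ(cᵢ·n₁ᵢ/nᵢ), with n₁ᵢ = aᵢ+bᵢ (exposed), n₀ᵢ = cᵢ+dᵢ (unexposed), nᵢ = n₁ᵢ+n₀ᵢ.
Stratum 1 (Site A): n₁ = 332, n₀ = 410, n = 742; a·n₀/n = 139·410/742 = 76.8059; c·n₁/n = 78·332/742 = 34.9003
Stratum 2 (Site B): n₁ = 211, n₀ = 143, n = 354; a·n₀/n = 101·143/354 = 40.7994; c·n₁/n = 55·211/354 = 32.7825
RR_MH = (76.8059 + 40.7994) / (34.9003 + 32.7825) = 117.6054 / 67.6828 = 1.73760

1.738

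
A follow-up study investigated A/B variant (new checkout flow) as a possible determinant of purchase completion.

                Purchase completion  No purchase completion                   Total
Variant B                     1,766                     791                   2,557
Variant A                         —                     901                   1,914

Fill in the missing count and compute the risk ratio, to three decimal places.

1.305

The missing cell is in the unexposed row: 1914 − 901 = 1013.
So a = 1766, b = 791, c = 1013, d = 901.
RR = [a/(a+b)] / [c/(c+d)] = (1766/2557) / (1013/1914) = 0.69065/0.52926 = 1.30495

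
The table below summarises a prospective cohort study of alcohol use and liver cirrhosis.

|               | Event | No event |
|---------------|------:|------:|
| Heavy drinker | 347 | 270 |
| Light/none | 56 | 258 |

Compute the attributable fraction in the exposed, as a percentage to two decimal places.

Cells: a = 347, b = 270, c = 56, d = 258.
Risk in exposed = 347/617 = 0.56240; risk in unexposed = 56/314 = 0.17834.
RR = 0.56240/0.17834 = 3.15345
AR% = (RR − 1)/RR × 100 = (3.15345 − 1)/3.15345 × 100 = 68.2887%

68.29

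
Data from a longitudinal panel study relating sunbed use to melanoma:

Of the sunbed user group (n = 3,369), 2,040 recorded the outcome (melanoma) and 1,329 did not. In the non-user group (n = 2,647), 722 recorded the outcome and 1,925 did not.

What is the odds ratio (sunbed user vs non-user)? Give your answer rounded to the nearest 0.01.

4.09

From the description: a = 2040, b = 1329, c = 722, d = 1925.
OR = (a·d)/(b·c) = (2040 × 1925) / (1329 × 722) = 3927000 / 959538 = 4.09259
The odds of melanoma are about 4.09 times as high in the sunbed user group.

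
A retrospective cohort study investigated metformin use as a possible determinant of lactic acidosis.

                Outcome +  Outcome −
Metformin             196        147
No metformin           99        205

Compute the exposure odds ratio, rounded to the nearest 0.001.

2.761

Cells: a = 196, b = 147, c = 99, d = 205.
OR = (a·d)/(b·c) = (196 × 205) / (147 × 99) = 40180 / 14553 = 2.76094
The odds of lactic acidosis are about 2.76 times as high in the metformin group.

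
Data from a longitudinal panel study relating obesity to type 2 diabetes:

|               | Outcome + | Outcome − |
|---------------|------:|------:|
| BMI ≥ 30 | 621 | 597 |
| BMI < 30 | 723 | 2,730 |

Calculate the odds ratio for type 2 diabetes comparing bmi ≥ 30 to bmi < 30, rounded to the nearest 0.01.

3.93

Cells: a = 621, b = 597, c = 723, d = 2730.
OR = (a·d)/(b·c) = (621 × 2730) / (597 × 723) = 1695330 / 431631 = 3.92773
The odds of type 2 diabetes are about 3.93 times as high in the bmi ≥ 30 group.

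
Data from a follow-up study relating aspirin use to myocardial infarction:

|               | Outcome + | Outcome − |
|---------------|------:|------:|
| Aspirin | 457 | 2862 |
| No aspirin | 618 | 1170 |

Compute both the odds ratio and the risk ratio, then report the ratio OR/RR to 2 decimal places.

Cells: a = 457, b = 2862, c = 618, d = 1170.
OR = (457·1170)/(2862·618) = 534690/1768716 = 0.30230
Risk in exposed = 457/3319 = 0.13769; risk in unexposed = 618/1788 = 0.34564; RR = 0.39837
OR/RR = 0.30230 / 0.39837 = 0.75885
The outcome is not rare, so the OR lies further from 1 than the RR.

0.76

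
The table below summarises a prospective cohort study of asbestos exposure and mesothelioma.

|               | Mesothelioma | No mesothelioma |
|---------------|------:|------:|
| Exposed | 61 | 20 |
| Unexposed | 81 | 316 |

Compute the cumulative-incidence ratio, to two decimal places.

Cells: a = 61, b = 20, c = 81, d = 316.
Risk in exposed = 61/81 = 0.75309; risk in unexposed = 81/397 = 0.20403.
RR = 0.75309 / 0.20403 = 3.69105
The risk among the exposed is 3.69 times that among the unexposed.

3.69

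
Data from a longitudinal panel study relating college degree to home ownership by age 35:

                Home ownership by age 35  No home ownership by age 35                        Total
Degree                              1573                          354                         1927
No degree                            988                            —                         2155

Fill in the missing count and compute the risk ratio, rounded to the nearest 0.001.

1.780

The missing cell is in the unexposed row: 2155 − 988 = 1167.
So a = 1573, b = 354, c = 988, d = 1167.
RR = [a/(a+b)] / [c/(c+d)] = (1573/1927) / (988/2155) = 0.81629/0.45847 = 1.78048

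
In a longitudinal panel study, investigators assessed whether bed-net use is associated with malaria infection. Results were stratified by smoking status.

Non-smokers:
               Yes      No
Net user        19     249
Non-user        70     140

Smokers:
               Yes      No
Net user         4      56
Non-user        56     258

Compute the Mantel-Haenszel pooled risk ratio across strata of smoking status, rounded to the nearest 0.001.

0.243

RR_MH = Σ(aᵢ·n₀ᵢ/nᵢ) / Σ(cᵢ·n₁ᵢ/nᵢ), with n₁ᵢ = aᵢ+bᵢ (exposed), n₀ᵢ = cᵢ+dᵢ (unexposed), nᵢ = n₁ᵢ+n₀ᵢ.
Stratum 1 (Non-smokers): n₁ = 268, n₀ = 210, n = 478; a·n₀/n = 19·210/478 = 8.3473; c·n₁/n = 70·268/478 = 39.2469
Stratum 2 (Smokers): n₁ = 60, n₀ = 314, n = 374; a·n₀/n = 4·314/374 = 3.3583; c·n₁/n = 56·60/374 = 8.9840
RR_MH = (8.3473 + 3.3583) / (39.2469 + 8.9840) = 11.7056 / 48.2308 = 0.24270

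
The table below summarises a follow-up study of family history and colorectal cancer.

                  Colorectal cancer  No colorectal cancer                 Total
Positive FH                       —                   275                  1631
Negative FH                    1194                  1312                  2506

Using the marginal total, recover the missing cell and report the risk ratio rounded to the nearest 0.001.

The missing cell is in the exposed row: 1631 − 275 = 1356.
So a = 1356, b = 275, c = 1194, d = 1312.
RR = [a/(a+b)] / [c/(c+d)] = (1356/1631) / (1194/2506) = 0.83139/0.47646 = 1.74495

1.745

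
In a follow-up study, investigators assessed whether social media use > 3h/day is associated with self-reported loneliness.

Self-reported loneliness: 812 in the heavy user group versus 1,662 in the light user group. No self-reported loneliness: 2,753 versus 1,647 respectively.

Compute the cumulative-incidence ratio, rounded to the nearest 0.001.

0.453

From the description: a = 812, b = 2753, c = 1662, d = 1647.
Risk in exposed = 812/3565 = 0.22777; risk in unexposed = 1662/3309 = 0.50227.
RR = 0.22777 / 0.50227 = 0.45348
The risk is 55% lower among the exposed than among the unexposed.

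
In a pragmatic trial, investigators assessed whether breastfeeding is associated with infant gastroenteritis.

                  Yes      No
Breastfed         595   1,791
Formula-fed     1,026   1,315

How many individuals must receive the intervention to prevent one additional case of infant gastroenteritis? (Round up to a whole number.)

6

Risk in treated group = 595/2386 = 0.24937; risk in control = 1026/2341 = 0.43827.
Absolute risk reduction = 0.43827 − 0.24937 = 0.18890
NNT = 1 / ARR = 1 / 0.18890 = 5.294 → round up → 6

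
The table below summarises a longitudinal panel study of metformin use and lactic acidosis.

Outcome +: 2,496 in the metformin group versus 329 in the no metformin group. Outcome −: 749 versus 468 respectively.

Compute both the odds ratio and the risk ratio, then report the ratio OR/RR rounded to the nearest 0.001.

From the description: a = 2496, b = 749, c = 329, d = 468.
OR = (2496·468)/(749·329) = 1168128/246421 = 4.74038
Risk in exposed = 2496/3245 = 0.76918; risk in unexposed = 329/797 = 0.41280; RR = 1.86334
OR/RR = 4.74038 / 1.86334 = 2.54402
The outcome is not rare, so the OR lies further from 1 than the RR.

2.544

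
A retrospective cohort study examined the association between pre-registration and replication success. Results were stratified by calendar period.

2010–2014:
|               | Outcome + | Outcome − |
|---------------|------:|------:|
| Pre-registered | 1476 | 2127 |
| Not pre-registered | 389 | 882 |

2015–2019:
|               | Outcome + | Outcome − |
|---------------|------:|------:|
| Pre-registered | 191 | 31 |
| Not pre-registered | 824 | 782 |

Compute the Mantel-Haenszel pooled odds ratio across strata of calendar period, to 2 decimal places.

1.90

OR_MH = Σ(aᵢdᵢ/nᵢ) / Σ(bᵢcᵢ/nᵢ), where nᵢ is the stratum total.
Stratum 1 (2010–2014): n = 4874; a·d/n = 1476·882/4874 = 267.0973; b·c/n = 2127·389/4874 = 169.7585
Stratum 2 (2015–2019): n = 1828; a·d/n = 191·782/1828 = 81.7079; b·c/n = 31·824/1828 = 13.9737
OR_MH = (267.0973 + 81.7079) / (169.7585 + 13.9737) = 348.8051 / 183.7323 = 1.89844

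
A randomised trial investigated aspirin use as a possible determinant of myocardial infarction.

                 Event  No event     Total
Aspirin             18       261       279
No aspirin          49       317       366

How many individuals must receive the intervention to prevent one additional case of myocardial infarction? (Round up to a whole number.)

15

Risk in treated group = 18/279 = 0.06452; risk in control = 49/366 = 0.13388.
Absolute risk reduction = 0.13388 − 0.06452 = 0.06936
NNT = 1 / ARR = 1 / 0.06936 = 14.417 → round up → 15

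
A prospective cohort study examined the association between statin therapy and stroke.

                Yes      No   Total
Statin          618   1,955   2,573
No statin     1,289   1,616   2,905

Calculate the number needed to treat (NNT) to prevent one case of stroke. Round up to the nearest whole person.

5

Risk in treated group = 618/2573 = 0.24019; risk in control = 1289/2905 = 0.44372.
Absolute risk reduction = 0.44372 − 0.24019 = 0.20353
NNT = 1 / ARR = 1 / 0.20353 = 4.913 → round up → 5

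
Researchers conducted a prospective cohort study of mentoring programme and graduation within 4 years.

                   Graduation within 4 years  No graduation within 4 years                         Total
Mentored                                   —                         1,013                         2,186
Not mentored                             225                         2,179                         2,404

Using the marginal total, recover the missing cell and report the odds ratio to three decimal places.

11.214

The missing cell is in the exposed row: 2186 − 1013 = 1173.
So a = 1173, b = 1013, c = 225, d = 2179.
OR = (a·d)/(b·c) = (1173 × 2179) / (1013 × 225) = 2555967 / 227925 = 11.21407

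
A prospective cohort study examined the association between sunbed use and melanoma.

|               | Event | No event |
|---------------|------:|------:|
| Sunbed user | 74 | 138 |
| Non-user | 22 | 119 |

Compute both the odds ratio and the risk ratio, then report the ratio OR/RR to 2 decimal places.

Cells: a = 74, b = 138, c = 22, d = 119.
OR = (74·119)/(138·22) = 8806/3036 = 2.90053
Risk in exposed = 74/212 = 0.34906; risk in unexposed = 22/141 = 0.15603; RR = 2.23714
OR/RR = 2.90053 / 2.23714 = 1.29654
The outcome is not rare, so the OR lies further from 1 than the RR.

1.30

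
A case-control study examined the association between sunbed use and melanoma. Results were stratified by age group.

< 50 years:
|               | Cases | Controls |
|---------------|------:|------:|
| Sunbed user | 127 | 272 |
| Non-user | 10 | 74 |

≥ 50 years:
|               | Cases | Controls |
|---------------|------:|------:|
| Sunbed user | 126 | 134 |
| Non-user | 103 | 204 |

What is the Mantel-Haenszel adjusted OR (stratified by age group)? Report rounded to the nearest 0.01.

2.16

OR_MH = Σ(aᵢdᵢ/nᵢ) / Σ(bᵢcᵢ/nᵢ), where nᵢ is the stratum total.
Stratum 1 (< 50 years): n = 483; a·d/n = 127·74/483 = 19.4576; b·c/n = 272·10/483 = 5.6315
Stratum 2 (≥ 50 years): n = 567; a·d/n = 126·204/567 = 45.3333; b·c/n = 134·103/567 = 24.3422
OR_MH = (19.4576 + 45.3333) / (5.6315 + 24.3422) = 64.7909 / 29.9736 = 2.16160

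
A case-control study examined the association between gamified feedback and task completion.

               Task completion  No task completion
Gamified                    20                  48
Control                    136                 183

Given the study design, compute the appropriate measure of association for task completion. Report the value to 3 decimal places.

0.561

Cells: a = 20, b = 48, c = 136, d = 183.
This is a case-control study: participants were sampled on outcome status, so risks in the source population cannot be estimated directly — relative risk is not valid here. The odds ratio is the appropriate measure.
OR = (a·d)/(b·c) = (20 × 183) / (48 × 136) = 3660 / 6528 = 0.56066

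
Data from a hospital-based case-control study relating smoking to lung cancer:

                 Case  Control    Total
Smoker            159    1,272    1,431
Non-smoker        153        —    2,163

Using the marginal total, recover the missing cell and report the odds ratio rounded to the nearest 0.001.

1.642

The missing cell is in the unexposed row: 2163 − 153 = 2010.
So a = 159, b = 1272, c = 153, d = 2010.
OR = (a·d)/(b·c) = (159 × 2010) / (1272 × 153) = 319590 / 194616 = 1.64216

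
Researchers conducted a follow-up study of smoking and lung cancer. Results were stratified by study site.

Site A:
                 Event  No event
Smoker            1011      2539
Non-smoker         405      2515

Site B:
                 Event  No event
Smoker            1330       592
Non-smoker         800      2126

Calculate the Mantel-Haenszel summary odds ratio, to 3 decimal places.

3.804

OR_MH = Σ(aᵢdᵢ/nᵢ) / Σ(bᵢcᵢ/nᵢ), where nᵢ is the stratum total.
Stratum 1 (Site A): n = 6470; a·d/n = 1011·2515/6470 = 392.9930; b·c/n = 2539·405/6470 = 158.9328
Stratum 2 (Site B): n = 4848; a·d/n = 1330·2126/4848 = 583.2467; b·c/n = 592·800/4848 = 97.6898
OR_MH = (392.9930 + 583.2467) / (158.9328 + 97.6898) = 976.2397 / 256.6225 = 3.80419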